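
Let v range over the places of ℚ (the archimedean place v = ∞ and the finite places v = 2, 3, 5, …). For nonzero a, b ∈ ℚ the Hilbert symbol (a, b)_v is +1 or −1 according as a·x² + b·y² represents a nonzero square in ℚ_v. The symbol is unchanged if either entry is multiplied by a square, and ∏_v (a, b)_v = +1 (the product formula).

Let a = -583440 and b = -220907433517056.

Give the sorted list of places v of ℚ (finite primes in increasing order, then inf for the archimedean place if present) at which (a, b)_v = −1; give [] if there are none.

Mod squares: a ≡ -36465, b ≡ -6. Check v ∈ {∞, 2, 3, 5, 11, 13, 17}.
v=2: v_2(a)=4, v_2(b)=13; units ≡ 7, 5 (mod 8); ε·ε+αω+βω = 1·0+4·1+13·0 ≡ 0  ⇒  (a,b)_2 = +1.
v=13: a=13^1·(≡9), b=13^4·(≡2) mod 13; (9|13)=+1, (2|13)=-1; (−1)^{1·4·6}·(+1)^4·(-1)^1 = -1.
v=∞: -36465 < 0 and -6 < 0  ⇒  (a,b)_∞ = -1.
v=11: a=11^1·(≡2), b=11^2·(≡5) mod 11; (2|11)=-1, (5|11)=+1; (−1)^{1·2·5}·(-1)^2·(+1)^1 = +1.
v=3: a=3^1·(≡1), b=3^3·(≡1) mod 3; (1|3)=+1, (1|3)=+1; (−1)^{1·3·1}·(+1)^3·(+1)^1 = -1.
v=17: a=17^1·(≡3), b=17^2·(≡6) mod 17; (3|17)=-1, (6|17)=-1; (−1)^{1·2·8}·(-1)^2·(-1)^1 = -1.
v=5: a=5^1·(≡2), b=5^0·(≡4) mod 5; (2|5)=-1, (4|5)=+1; (−1)^{1·0·2}·(-1)^0·(+1)^1 = +1.
(-36465, -6 / ℚ) ramifies at {3, 13, 17, ∞}: a division algebra.

[3, 13, 17, inf]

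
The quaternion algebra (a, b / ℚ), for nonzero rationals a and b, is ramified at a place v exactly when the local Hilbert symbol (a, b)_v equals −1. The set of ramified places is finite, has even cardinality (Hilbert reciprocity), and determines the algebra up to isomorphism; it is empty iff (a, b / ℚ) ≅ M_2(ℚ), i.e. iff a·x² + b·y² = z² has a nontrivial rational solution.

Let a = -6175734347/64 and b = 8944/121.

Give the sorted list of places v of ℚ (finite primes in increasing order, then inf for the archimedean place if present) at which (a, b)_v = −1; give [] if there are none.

(a, b) ≡ (-21369323, 559) mod (ℚ^×)²; places V = {2, 11, 13, 17, 23, 31, 41, 43, ∞}.
(a,b)_41: α=1, u≡24; β=0, v≡38 (mod 41); (24|41)=-1, (38|41)=-1; sign (−1)^0·-1^0·-1^1 = -1.
(a,b)_31: α=1, u≡8; β=0, v≡5 (mod 31); (8|31)=+1, (5|31)=+1; sign (−1)^0·+1^0·+1^1 = +1.
(a,b)_23: α=1, u≡14; β=0, v≡11 (mod 23); (14|23)=-1, (11|23)=-1; sign (−1)^0·-1^0·-1^1 = -1.
(a,b)_11: α=0, u≡1; β=-2, v≡1 (mod 11); (1|11)=+1, (1|11)=+1; sign (−1)^0·+1^-2·+1^0 = +1.
(a,b)_17: α=3, u≡14; β=0, v≡1 (mod 17); (14|17)=-1, (1|17)=+1; sign (−1)^0·-1^0·+1^3 = +1.
(a,b)_∞: sgn(-21369323)=−, sgn(559)=+, so +1.
(a,b)_13: α=0, u≡3; β=1, v≡3 (mod 13); (3|13)=+1, (3|13)=+1; sign (−1)^0·+1^1·+1^0 = +1.
(a,b)_2: α=-6, β=4; u≡5, v≡7 (mod 8); ε(u)ε(v)=0·1, αω(v)=-6·0, βω(u)=4·1; sum ≡ 0  ⇒  +1.
(a,b)_43: α=1, u≡18; β=1, v≡17 (mod 43); (18|43)=-1, (17|43)=+1; sign (−1)^1·-1^1·+1^1 = +1.
|Ram(-21369323, 559)| = 2, even; anisotropic at {23, 41}.

[23, 41]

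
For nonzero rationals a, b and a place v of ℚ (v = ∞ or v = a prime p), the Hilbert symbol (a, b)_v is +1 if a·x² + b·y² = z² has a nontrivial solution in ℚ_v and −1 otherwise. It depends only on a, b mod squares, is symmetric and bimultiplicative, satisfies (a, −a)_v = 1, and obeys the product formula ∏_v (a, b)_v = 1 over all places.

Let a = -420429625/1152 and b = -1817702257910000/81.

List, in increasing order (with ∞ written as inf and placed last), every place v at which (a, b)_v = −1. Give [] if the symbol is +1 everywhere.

[7, 11, 17, inf]

Mod squares: a ≡ -770, b ≡ -119. Check v ∈ {∞, 2, 3, 5, 7, 11, 17, 19}.
v=19: a=19^2·(≡11), b=19^2·(≡2) mod 19; (11|19)=+1, (2|19)=-1; (−1)^{2·2·9}·(+1)^2·(-1)^2 = +1.
v=2: v_2(a)=-7, v_2(b)=4; units ≡ 7, 1 (mod 8); ε·ε+αω+βω = 1·0+-7·0+4·0 ≡ 0  ⇒  (a,b)_2 = +1.
v=17: a=17^0·(≡6), b=17^3·(≡10) mod 17; (6|17)=-1, (10|17)=-1; (−1)^{0·3·8}·(-1)^3·(-1)^0 = -1.
v=7: a=7^1·(≡1), b=7^1·(≡2) mod 7; (1|7)=+1, (2|7)=+1; (−1)^{1·1·3}·(+1)^1·(+1)^1 = -1.
v=3: a=3^-2·(≡1), b=3^-4·(≡1) mod 3; (1|3)=+1, (1|3)=+1; (−1)^{-2·-4·1}·(+1)^-4·(+1)^-2 = +1.
v=11: a=11^3·(≡7), b=11^4·(≡8) mod 11; (7|11)=-1, (8|11)=-1; (−1)^{3·4·5}·(-1)^4·(-1)^3 = -1.
v=∞: -770 < 0 and -119 < 0  ⇒  (a,b)_∞ = -1.
v=5: a=5^3·(≡4), b=5^4·(≡4) mod 5; (4|5)=+1, (4|5)=+1; (−1)^{3·4·2}·(+1)^4·(+1)^3 = +1.
Ram(-770, -119) = {7, 11, 17, ∞}; no ℚ_7-point on the conic.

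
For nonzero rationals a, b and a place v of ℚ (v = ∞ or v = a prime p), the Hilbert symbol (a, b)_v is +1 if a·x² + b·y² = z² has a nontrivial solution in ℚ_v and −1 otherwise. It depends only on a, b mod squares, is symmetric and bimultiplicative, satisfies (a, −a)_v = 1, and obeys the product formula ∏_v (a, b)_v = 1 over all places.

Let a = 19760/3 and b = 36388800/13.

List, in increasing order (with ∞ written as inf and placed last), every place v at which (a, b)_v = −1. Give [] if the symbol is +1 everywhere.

Mod squares: a ≡ 3705, b ≡ 91. Check v ∈ {∞, 2, 3, 5, 7, 13, 19}.
v=5: a=5^1·(≡4), b=5^2·(≡4) mod 5; (4|5)=+1, (4|5)=+1; (−1)^{1·2·2}·(+1)^2·(+1)^1 = +1.
v=2: v_2(a)=4, v_2(b)=6; units ≡ 1, 3 (mod 8); ε·ε+αω+βω = 0·1+4·1+6·0 ≡ 0  ⇒  (a,b)_2 = +1.
v=7: a=7^0·(≡2), b=7^1·(≡3) mod 7; (2|7)=+1, (3|7)=-1; (−1)^{0·1·3}·(+1)^1·(-1)^0 = +1.
v=∞: 3705 > 0 and 91 > 0  ⇒  (a,b)_∞ = +1.
v=3: a=3^-1·(≡2), b=3^2·(≡1) mod 3; (2|3)=-1, (1|3)=+1; (−1)^{-1·2·1}·(-1)^2·(+1)^-1 = +1.
v=13: a=13^1·(≡4), b=13^-1·(≡6) mod 13; (4|13)=+1, (6|13)=-1; (−1)^{1·-1·6}·(+1)^-1·(-1)^1 = -1.
v=19: a=19^1·(≡11), b=19^2·(≡15) mod 19; (11|19)=+1, (15|19)=-1; (−1)^{1·2·9}·(+1)^2·(-1)^1 = -1.
|Ram(3705, 91)| = 2, even; anisotropic at {13, 19}.

[13, 19]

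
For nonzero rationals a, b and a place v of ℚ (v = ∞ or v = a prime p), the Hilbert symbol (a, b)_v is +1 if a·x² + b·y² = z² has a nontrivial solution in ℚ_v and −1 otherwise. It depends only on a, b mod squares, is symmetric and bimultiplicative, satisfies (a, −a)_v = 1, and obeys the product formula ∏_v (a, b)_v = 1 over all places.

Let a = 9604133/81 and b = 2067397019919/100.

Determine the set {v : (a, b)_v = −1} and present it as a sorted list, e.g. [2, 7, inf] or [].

Mod squares: a ≡ 79373, b ≡ 48248431. Check v ∈ {∞, 2, 3, 5, 7, 11, 17, 23, 29, 31, 41}.
v=7: a=7^1·(≡3), b=7^1·(≡6) mod 7; (3|7)=-1, (6|7)=-1; (−1)^{1·1·3}·(-1)^1·(-1)^1 = -1.
v=3: a=3^-4·(≡2), b=3^4·(≡1) mod 3; (2|3)=-1, (1|3)=+1; (−1)^{-4·4·1}·(-1)^4·(+1)^-4 = +1.
v=17: a=17^1·(≡3), b=17^1·(≡6) mod 17; (3|17)=-1, (6|17)=-1; (−1)^{1·1·8}·(-1)^1·(-1)^1 = +1.
v=2: v_2(a)=0, v_2(b)=-2; units ≡ 5, 7 (mod 8); ε·ε+αω+βω = 0·1+0·0+-2·1 ≡ 0  ⇒  (a,b)_2 = +1.
v=31: a=31^0·(≡11), b=31^1·(≡15) mod 31; (11|31)=-1, (15|31)=-1; (−1)^{0·1·15}·(-1)^1·(-1)^0 = -1.
v=29: a=29^1·(≡15), b=29^1·(≡20) mod 29; (15|29)=-1, (20|29)=+1; (−1)^{1·1·14}·(-1)^1·(+1)^1 = -1.
v=11: a=11^2·(≡2), b=11^1·(≡5) mod 11; (2|11)=-1, (5|11)=+1; (−1)^{2·1·5}·(-1)^1·(+1)^2 = -1.
v=41: a=41^0·(≡35), b=41^1·(≡2) mod 41; (35|41)=-1, (2|41)=+1; (−1)^{0·1·20}·(-1)^1·(+1)^0 = -1.
v=23: a=23^1·(≡12), b=23^2·(≡7) mod 23; (12|23)=+1, (7|23)=-1; (−1)^{1·2·11}·(+1)^2·(-1)^1 = -1.
v=5: a=5^0·(≡3), b=5^-2·(≡1) mod 5; (3|5)=-1, (1|5)=+1; (−1)^{0·-2·2}·(-1)^-2·(+1)^0 = +1.
v=∞: 79373 > 0 and 48248431 > 0  ⇒  (a,b)_∞ = +1.
|Ram(79373, 48248431)| = 6, even; anisotropic at {7, 11, 23, 29, 31, 41}.

[7, 11, 23, 29, 31, 41]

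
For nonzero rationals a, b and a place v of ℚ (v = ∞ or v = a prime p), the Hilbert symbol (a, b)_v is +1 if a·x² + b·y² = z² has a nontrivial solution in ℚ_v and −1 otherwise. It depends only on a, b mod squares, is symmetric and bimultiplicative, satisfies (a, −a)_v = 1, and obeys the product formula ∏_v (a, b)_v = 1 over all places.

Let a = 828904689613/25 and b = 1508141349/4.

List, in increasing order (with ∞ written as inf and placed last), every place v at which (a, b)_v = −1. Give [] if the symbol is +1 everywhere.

[11, 13, 23, 37]

(a, b) ≡ (253, 2068781) mod (ℚ^×)²; places V = {2, 3, 5, 7, 11, 13, 17, 23, 37, ∞}.
(a,b)_2: α=0, β=-2; u≡5, v≡5 (mod 8); ε(u)ε(v)=0·0, αω(v)=0·1, βω(u)=-2·1; sum ≡ 0  ⇒  +1.
(a,b)_37: α=2, u≡6; β=1, v≡2 (mod 37); (6|37)=-1, (2|37)=-1; sign (−1)^0·-1^1·-1^2 = -1.
(a,b)_7: α=2, u≡2; β=0, v≡2 (mod 7); (2|7)=+1, (2|7)=+1; sign (−1)^0·+1^0·+1^2 = +1.
(a,b)_17: α=2, u≡4; β=1, v≡5 (mod 17); (4|17)=+1, (5|17)=-1; sign (−1)^0·+1^1·-1^2 = +1.
(a,b)_13: α=2, u≡8; β=1, v≡1 (mod 13); (8|13)=-1, (1|13)=+1; sign (−1)^0·-1^1·+1^2 = -1.
(a,b)_5: α=-2, u≡3; β=0, v≡1 (mod 5); (3|5)=-1, (1|5)=+1; sign (−1)^0·-1^0·+1^-2 = +1.
(a,b)_∞: sgn(253)=+, sgn(2068781)=+, so +1.
(a,b)_3: α=0, u≡1; β=6, v≡2 (mod 3); (1|3)=+1, (2|3)=-1; sign (−1)^0·+1^6·-1^0 = +1.
(a,b)_11: α=1, u≡1; β=1, v≡3 (mod 11); (1|11)=+1, (3|11)=+1; sign (−1)^1·+1^1·+1^1 = -1.
(a,b)_23: α=1, u≡7; β=1, v≡22 (mod 23); (7|23)=-1, (22|23)=-1; sign (−1)^1·-1^1·-1^1 = -1.
Ram(253, 2068781) = {11, 13, 23, 37}; no ℚ_11-point on the conic.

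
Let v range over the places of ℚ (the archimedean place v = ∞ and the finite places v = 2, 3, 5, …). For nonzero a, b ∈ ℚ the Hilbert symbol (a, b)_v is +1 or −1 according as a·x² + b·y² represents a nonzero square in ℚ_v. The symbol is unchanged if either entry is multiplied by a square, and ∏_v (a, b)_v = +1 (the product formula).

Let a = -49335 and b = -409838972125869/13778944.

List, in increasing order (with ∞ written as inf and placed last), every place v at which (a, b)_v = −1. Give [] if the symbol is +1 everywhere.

Mod squares: a ≡ -49335, b ≡ -69. Check v ∈ {∞, 2, 3, 5, 11, 13, 19, 23, 29}.
v=13: a=13^1·(≡1), b=13^4·(≡4) mod 13; (1|13)=+1, (4|13)=+1; (−1)^{1·4·6}·(+1)^4·(+1)^1 = +1.
v=5: a=5^1·(≡3), b=5^0·(≡4) mod 5; (3|5)=-1, (4|5)=+1; (−1)^{1·0·2}·(-1)^0·(+1)^1 = +1.
v=2: v_2(a)=0, v_2(b)=-14; units ≡ 1, 3 (mod 8); ε·ε+αω+βω = 0·1+0·1+-14·0 ≡ 0  ⇒  (a,b)_2 = +1.
v=11: a=11^1·(≡3), b=11^2·(≡2) mod 11; (3|11)=+1, (2|11)=-1; (−1)^{1·2·5}·(+1)^2·(-1)^1 = -1.
v=∞: -49335 < 0 and -69 < 0  ⇒  (a,b)_∞ = -1.
v=23: a=23^1·(≡17), b=23^3·(≡22) mod 23; (17|23)=-1, (22|23)=-1; (−1)^{1·3·11}·(-1)^3·(-1)^1 = -1.
v=3: a=3^1·(≡1), b=3^3·(≡1) mod 3; (1|3)=+1, (1|3)=+1; (−1)^{1·3·1}·(+1)^3·(+1)^1 = -1.
v=19: a=19^0·(≡8), b=19^2·(≡6) mod 19; (8|19)=-1, (6|19)=+1; (−1)^{0·2·9}·(-1)^2·(+1)^0 = +1.
v=29: a=29^0·(≡23), b=29^-2·(≡26) mod 29; (23|29)=+1, (26|29)=-1; (−1)^{0·-2·14}·(+1)^-2·(-1)^0 = +1.
Ram(-49335, -69) = {3, 11, 23, ∞}; no ℚ_3-point on the conic.

[3, 11, 23, inf]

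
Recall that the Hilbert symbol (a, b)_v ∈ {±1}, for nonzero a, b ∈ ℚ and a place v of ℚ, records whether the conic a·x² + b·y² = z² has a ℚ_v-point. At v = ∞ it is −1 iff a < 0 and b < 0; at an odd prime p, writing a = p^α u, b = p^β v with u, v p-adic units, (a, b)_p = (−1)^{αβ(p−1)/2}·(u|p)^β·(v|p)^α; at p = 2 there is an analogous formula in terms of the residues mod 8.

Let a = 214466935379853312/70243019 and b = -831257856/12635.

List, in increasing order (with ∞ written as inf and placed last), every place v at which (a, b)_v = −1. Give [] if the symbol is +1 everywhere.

(a, b) ≡ (22, -15015) mod (ℚ^×)²; places V = {2, 3, 5, 7, 11, 13, 19, 29, ∞}.
(a,b)_3: α=4, u≡1; β=3, v≡2 (mod 3); (1|3)=+1, (2|3)=-1; sign (−1)^0·+1^3·-1^4 = +1.
(a,b)_∞: sgn(22)=+, sgn(-15015)=−, so +1.
(a,b)_29: α=4, u≡20; β=2, v≡1 (mod 29); (20|29)=+1, (1|29)=+1; sign (−1)^0·+1^2·+1^4 = +1.
(a,b)_5: α=0, u≡3; β=-1, v≡2 (mod 5); (3|5)=-1, (2|5)=-1; sign (−1)^0·-1^-1·-1^0 = -1.
(a,b)_13: α=4, u≡1; β=1, v≡7 (mod 13); (1|13)=+1, (7|13)=-1; sign (−1)^0·+1^1·-1^4 = +1.
(a,b)_19: α=-4, u≡14; β=-2, v≡3 (mod 19); (14|19)=-1, (3|19)=-1; sign (−1)^0·-1^-2·-1^-4 = +1.
(a,b)_11: α=-1, u≡10; β=1, v≡10 (mod 11); (10|11)=-1, (10|11)=-1; sign (−1)^1·-1^1·-1^-1 = -1.
(a,b)_2: α=17, β=8; u≡3, v≡1 (mod 8); ε(u)ε(v)=1·0, αω(v)=17·0, βω(u)=8·1; sum ≡ 0  ⇒  +1.
(a,b)_7: α=-2, u≡2; β=-1, v≡2 (mod 7); (2|7)=+1, (2|7)=+1; sign (−1)^0·+1^-1·+1^-2 = +1.
|Ram(22, -15015)| = 2, even; anisotropic at {5, 11}.

[5, 11]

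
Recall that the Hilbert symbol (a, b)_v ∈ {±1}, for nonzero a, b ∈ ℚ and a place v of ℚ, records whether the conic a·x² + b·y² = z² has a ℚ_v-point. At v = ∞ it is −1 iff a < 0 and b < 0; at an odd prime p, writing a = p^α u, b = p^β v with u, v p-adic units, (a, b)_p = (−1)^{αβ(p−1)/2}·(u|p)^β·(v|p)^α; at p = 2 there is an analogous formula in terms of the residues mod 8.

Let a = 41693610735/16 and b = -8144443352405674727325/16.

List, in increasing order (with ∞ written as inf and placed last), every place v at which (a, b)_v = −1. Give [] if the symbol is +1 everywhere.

Mod squares: a ≡ 10504815, b ≡ -67773. Check v ∈ {∞, 2, 3, 5, 7, 11, 19, 29, 31, 41}.
v=∞: 10504815 > 0 and -67773 < 0  ⇒  (a,b)_∞ = +1.
v=7: a=7^2·(≡5), b=7^0·(≡2) mod 7; (5|7)=-1, (2|7)=+1; (−1)^{2·0·3}·(-1)^0·(+1)^2 = +1.
v=5: a=5^1·(≡2), b=5^2·(≡2) mod 5; (2|5)=-1, (2|5)=-1; (−1)^{1·2·2}·(-1)^2·(-1)^1 = -1.
v=31: a=31^1·(≡8), b=31^2·(≡3) mod 31; (8|31)=+1, (3|31)=-1; (−1)^{1·2·15}·(+1)^2·(-1)^1 = -1.
v=3: a=3^5·(≡2), b=3^5·(≡2) mod 3; (2|3)=-1, (2|3)=-1; (−1)^{5·5·1}·(-1)^5·(-1)^5 = -1.
v=19: a=19^1·(≡9), b=19^3·(≡11) mod 19; (9|19)=+1, (11|19)=+1; (−1)^{1·3·9}·(+1)^3·(+1)^1 = -1.
v=2: v_2(a)=-4, v_2(b)=-4; units ≡ 7, 3 (mod 8); ε·ε+αω+βω = 1·1+-4·1+-4·0 ≡ 1  ⇒  (a,b)_2 = -1.
v=29: a=29^1·(≡1), b=29^3·(≡18) mod 29; (1|29)=+1, (18|29)=-1; (−1)^{1·3·14}·(+1)^3·(-1)^1 = -1.
v=41: a=41^1·(≡38), b=41^3·(≡14) mod 41; (38|41)=-1, (14|41)=-1; (−1)^{1·3·20}·(-1)^3·(-1)^1 = +1.
v=11: a=11^0·(≡8), b=11^2·(≡1) mod 11; (8|11)=-1, (1|11)=+1; (−1)^{0·2·5}·(-1)^2·(+1)^0 = +1.
Ram(10504815, -67773) = {2, 3, 5, 19, 29, 31}; no ℚ_2-point on the conic.

[2, 3, 5, 19, 29, 31]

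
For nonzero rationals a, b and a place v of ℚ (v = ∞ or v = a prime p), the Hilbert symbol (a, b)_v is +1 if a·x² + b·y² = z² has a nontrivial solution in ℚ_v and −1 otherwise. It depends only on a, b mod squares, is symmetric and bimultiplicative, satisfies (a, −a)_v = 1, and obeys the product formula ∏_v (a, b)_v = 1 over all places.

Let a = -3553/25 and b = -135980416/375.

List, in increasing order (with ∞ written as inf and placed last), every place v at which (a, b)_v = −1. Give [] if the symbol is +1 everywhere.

[2, 3, 5, 11, 17, inf]

Mod squares: a ≡ -3553, b ≡ -31870410. Check v ∈ {∞, 2, 3, 5, 11, 13, 17, 19, 23}.
v=∞: -3553 < 0 and -31870410 < 0  ⇒  (a,b)_∞ = -1.
v=17: a=17^1·(≡10), b=17^1·(≡9) mod 17; (10|17)=-1, (9|17)=+1; (−1)^{1·1·8}·(-1)^1·(+1)^1 = -1.
v=23: a=23^0·(≡6), b=23^1·(≡17) mod 23; (6|23)=+1, (17|23)=-1; (−1)^{0·1·11}·(+1)^1·(-1)^0 = +1.
v=5: a=5^-2·(≡2), b=5^-3·(≡3) mod 5; (2|5)=-1, (3|5)=-1; (−1)^{-2·-3·2}·(-1)^-3·(-1)^-2 = -1.
v=13: a=13^0·(≡4), b=13^1·(≡12) mod 13; (4|13)=+1, (12|13)=+1; (−1)^{0·1·6}·(+1)^1·(+1)^0 = +1.
v=3: a=3^0·(≡2), b=3^-1·(≡1) mod 3; (2|3)=-1, (1|3)=+1; (−1)^{0·-1·1}·(-1)^-1·(+1)^0 = -1.
v=2: v_2(a)=0, v_2(b)=7; units ≡ 7, 3 (mod 8); ε·ε+αω+βω = 1·1+0·1+7·0 ≡ 1  ⇒  (a,b)_2 = -1.
v=19: a=19^1·(≡10), b=19^1·(≡4) mod 19; (10|19)=-1, (4|19)=+1; (−1)^{1·1·9}·(-1)^1·(+1)^1 = +1.
v=11: a=11^1·(≡6), b=11^1·(≡10) mod 11; (6|11)=-1, (10|11)=-1; (−1)^{1·1·5}·(-1)^1·(-1)^1 = -1.
(-3553, -31870410 / ℚ) ramifies at {2, 3, 5, 11, 17, ∞}: a division algebra.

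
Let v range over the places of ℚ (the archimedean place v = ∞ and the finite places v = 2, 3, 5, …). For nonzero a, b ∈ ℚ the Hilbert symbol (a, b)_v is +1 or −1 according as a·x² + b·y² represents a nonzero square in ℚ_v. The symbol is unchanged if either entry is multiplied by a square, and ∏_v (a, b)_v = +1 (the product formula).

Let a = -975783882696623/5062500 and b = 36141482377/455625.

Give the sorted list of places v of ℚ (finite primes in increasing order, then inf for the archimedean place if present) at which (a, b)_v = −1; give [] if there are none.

Mod squares: a ≡ -11063, b ≡ 6095713. Check v ∈ {∞, 2, 3, 5, 7, 11, 13, 19, 23, 29, 37}.
v=23: a=23^1·(≡1), b=23^1·(≡2) mod 23; (1|23)=+1, (2|23)=+1; (−1)^{1·1·11}·(+1)^1·(+1)^1 = -1.
v=13: a=13^1·(≡8), b=13^1·(≡4) mod 13; (8|13)=-1, (4|13)=+1; (−1)^{1·1·6}·(-1)^1·(+1)^1 = -1.
v=11: a=11^2·(≡3), b=11^2·(≡8) mod 11; (3|11)=+1, (8|11)=-1; (−1)^{2·2·5}·(+1)^2·(-1)^2 = +1.
v=2: v_2(a)=-2, v_2(b)=0; units ≡ 1, 1 (mod 8); ε·ε+αω+βω = 0·0+-2·0+0·0 ≡ 0  ⇒  (a,b)_2 = +1.
v=3: a=3^-4·(≡1), b=3^-6·(≡1) mod 3; (1|3)=+1, (1|3)=+1; (−1)^{-4·-6·1}·(+1)^-6·(+1)^-4 = +1.
v=5: a=5^-6·(≡3), b=5^-4·(≡3) mod 5; (3|5)=-1, (3|5)=-1; (−1)^{-6·-4·2}·(-1)^-4·(-1)^-6 = +1.
v=29: a=29^2·(≡21), b=29^1·(≡6) mod 29; (21|29)=-1, (6|29)=+1; (−1)^{2·1·14}·(-1)^1·(+1)^2 = -1.
v=∞: -11063 < 0 and 6095713 > 0  ⇒  (a,b)_∞ = +1.
v=7: a=7^4·(≡2), b=7^2·(≡1) mod 7; (2|7)=+1, (1|7)=+1; (−1)^{4·2·3}·(+1)^2·(+1)^4 = +1.
v=19: a=19^2·(≡15), b=19^1·(≡10) mod 19; (15|19)=-1, (10|19)=-1; (−1)^{2·1·9}·(-1)^1·(-1)^2 = -1.
v=37: a=37^1·(≡12), b=37^1·(≡11) mod 37; (12|37)=+1, (11|37)=+1; (−1)^{1·1·18}·(+1)^1·(+1)^1 = +1.
(-11063, 6095713 / ℚ) ramifies at {13, 19, 23, 29}: a division algebra.

[13, 19, 23, 29]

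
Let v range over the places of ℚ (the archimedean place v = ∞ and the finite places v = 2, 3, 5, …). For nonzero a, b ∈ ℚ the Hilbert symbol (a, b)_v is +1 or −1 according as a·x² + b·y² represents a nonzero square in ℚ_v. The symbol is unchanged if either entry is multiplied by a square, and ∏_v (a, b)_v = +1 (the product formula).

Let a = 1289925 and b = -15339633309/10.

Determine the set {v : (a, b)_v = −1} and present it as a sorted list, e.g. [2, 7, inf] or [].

(a, b) ≡ (13, -210) mod (ℚ^×)²; places V = {2, 3, 5, 7, 11, 13, ∞}.
(a,b)_∞: sgn(13)=+, sgn(-210)=−, so +1.
(a,b)_2: α=0, β=-1; u≡5, v≡7 (mod 8); ε(u)ε(v)=0·1, αω(v)=0·0, βω(u)=-1·1; sum ≡ 1  ⇒  -1.
(a,b)_3: α=4, u≡1; β=7, v≡2 (mod 3); (1|3)=+1, (2|3)=-1; sign (−1)^0·+1^7·-1^4 = +1.
(a,b)_11: α=0, u≡10; β=2, v≡6 (mod 11); (10|11)=-1, (6|11)=-1; sign (−1)^0·-1^2·-1^0 = +1.
(a,b)_5: α=2, u≡2; β=-1, v≡3 (mod 5); (2|5)=-1, (3|5)=-1; sign (−1)^0·-1^-1·-1^2 = -1.
(a,b)_7: α=2, u≡5; β=3, v≡5 (mod 7); (5|7)=-1, (5|7)=-1; sign (−1)^0·-1^3·-1^2 = -1.
(a,b)_13: α=1, u≡9; β=2, v≡7 (mod 13); (9|13)=+1, (7|13)=-1; sign (−1)^0·+1^2·-1^1 = -1.
(13, -210 / ℚ) ramifies at {2, 5, 7, 13}: a division algebra.

[2, 5, 7, 13]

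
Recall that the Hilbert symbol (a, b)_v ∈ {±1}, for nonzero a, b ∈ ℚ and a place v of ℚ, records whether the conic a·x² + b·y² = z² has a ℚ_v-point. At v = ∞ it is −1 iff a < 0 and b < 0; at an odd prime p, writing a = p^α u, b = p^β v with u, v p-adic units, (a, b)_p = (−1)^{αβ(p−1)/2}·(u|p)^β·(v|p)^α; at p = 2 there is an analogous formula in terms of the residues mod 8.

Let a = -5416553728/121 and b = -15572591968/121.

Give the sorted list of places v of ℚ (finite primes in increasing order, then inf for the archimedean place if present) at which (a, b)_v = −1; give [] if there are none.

Mod squares: a ≡ -39997, b ≡ -3478. Check v ∈ {∞, 2, 11, 23, 37, 47}.
v=23: a=23^3·(≡16), b=23^4·(≡2) mod 23; (16|23)=+1, (2|23)=+1; (−1)^{3·4·11}·(+1)^4·(+1)^3 = +1.
v=∞: -39997 < 0 and -3478 < 0  ⇒  (a,b)_∞ = -1.
v=37: a=37^1·(≡19), b=37^1·(≡13) mod 37; (19|37)=-1, (13|37)=-1; (−1)^{1·1·18}·(-1)^1·(-1)^1 = +1.
v=47: a=47^1·(≡16), b=47^1·(≡46) mod 47; (16|47)=+1, (46|47)=-1; (−1)^{1·1·23}·(+1)^1·(-1)^1 = +1.
v=11: a=11^-2·(≡8), b=11^-2·(≡1) mod 11; (8|11)=-1, (1|11)=+1; (−1)^{-2·-2·5}·(-1)^-2·(+1)^-2 = +1.
v=2: v_2(a)=8, v_2(b)=5; units ≡ 3, 5 (mod 8); ε·ε+αω+βω = 1·0+8·1+5·1 ≡ 1  ⇒  (a,b)_2 = -1.
(-39997, -3478 / ℚ) ramifies at {2, ∞}: a division algebra.

[2, inf]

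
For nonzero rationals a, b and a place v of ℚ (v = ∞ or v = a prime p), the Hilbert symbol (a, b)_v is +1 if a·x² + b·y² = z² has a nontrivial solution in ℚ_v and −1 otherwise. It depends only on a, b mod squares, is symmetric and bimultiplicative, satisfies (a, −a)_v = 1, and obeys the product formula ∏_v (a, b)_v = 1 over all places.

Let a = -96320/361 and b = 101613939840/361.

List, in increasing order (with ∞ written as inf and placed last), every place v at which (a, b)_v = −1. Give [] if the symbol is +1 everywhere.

[5, 7, 29, 47]

(a, b) ≡ (-1505, 95410) mod (ℚ^×)²; places V = {2, 3, 5, 7, 19, 29, 43, 47, ∞}.
(a,b)_47: α=0, u≡45; β=1, v≡7 (mod 47); (45|47)=-1, (7|47)=+1; sign (−1)^0·-1^1·+1^0 = -1.
(a,b)_∞: sgn(-1505)=−, sgn(95410)=+, so +1.
(a,b)_5: α=1, u≡1; β=1, v≡3 (mod 5); (1|5)=+1, (3|5)=-1; sign (−1)^0·+1^1·-1^1 = -1.
(a,b)_19: α=-2, u≡10; β=-2, v≡16 (mod 19); (10|19)=-1, (16|19)=+1; sign (−1)^0·-1^-2·+1^-2 = +1.
(a,b)_7: α=1, u≡4; β=1, v≡4 (mod 7); (4|7)=+1, (4|7)=+1; sign (−1)^1·+1^1·+1^1 = -1.
(a,b)_2: α=6, β=7; u≡7, v≡1 (mod 8); ε(u)ε(v)=1·0, αω(v)=6·0, βω(u)=7·0; sum ≡ 0  ⇒  +1.
(a,b)_43: α=1, u≡20; β=2, v≡36 (mod 43); (20|43)=-1, (36|43)=+1; sign (−1)^0·-1^2·+1^1 = +1.
(a,b)_3: α=0, u≡1; β=2, v≡1 (mod 3); (1|3)=+1, (1|3)=+1; sign (−1)^0·+1^2·+1^0 = +1.
(a,b)_29: α=0, u≡17; β=1, v≡28 (mod 29); (17|29)=-1, (28|29)=+1; sign (−1)^0·-1^1·+1^0 = -1.
|Ram(-1505, 95410)| = 4, even; anisotropic at {5, 7, 29, 47}.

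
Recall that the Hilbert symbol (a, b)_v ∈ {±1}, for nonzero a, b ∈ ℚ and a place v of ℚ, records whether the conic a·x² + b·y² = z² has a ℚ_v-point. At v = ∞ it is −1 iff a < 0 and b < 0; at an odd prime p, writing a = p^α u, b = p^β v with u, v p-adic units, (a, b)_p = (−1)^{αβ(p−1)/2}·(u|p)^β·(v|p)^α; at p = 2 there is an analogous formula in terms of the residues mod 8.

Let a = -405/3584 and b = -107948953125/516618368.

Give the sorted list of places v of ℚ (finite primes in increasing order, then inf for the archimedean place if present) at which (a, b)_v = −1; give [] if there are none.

[13, inf]

(a, b) ≡ (-70, -26) mod (ℚ^×)²; places V = {2, 3, 5, 7, 13, 41, ∞}.
(a,b)_3: α=4, u≡2; β=12, v≡1 (mod 3); (2|3)=-1, (1|3)=+1; sign (−1)^0·-1^12·+1^4 = +1.
(a,b)_13: α=0, u≡7; β=1, v≡11 (mod 13); (7|13)=-1, (11|13)=-1; sign (−1)^0·-1^1·-1^0 = -1.
(a,b)_7: α=-1, u≡1; β=-4, v≡4 (mod 7); (1|7)=+1, (4|7)=+1; sign (−1)^0·+1^-4·+1^-1 = +1.
(a,b)_∞: sgn(-70)=−, sgn(-26)=−, so -1.
(a,b)_41: α=0, u≡22; β=-2, v≡14 (mod 41); (22|41)=-1, (14|41)=-1; sign (−1)^0·-1^-2·-1^0 = +1.
(a,b)_5: α=1, u≡1; β=6, v≡4 (mod 5); (1|5)=+1, (4|5)=+1; sign (−1)^0·+1^6·+1^1 = +1.
(a,b)_2: α=-9, β=-7; u≡5, v≡3 (mod 8); ε(u)ε(v)=0·1, αω(v)=-9·1, βω(u)=-7·1; sum ≡ 0  ⇒  +1.
Ram(-70, -26) = {13, ∞}; no ℚ_13-point on the conic.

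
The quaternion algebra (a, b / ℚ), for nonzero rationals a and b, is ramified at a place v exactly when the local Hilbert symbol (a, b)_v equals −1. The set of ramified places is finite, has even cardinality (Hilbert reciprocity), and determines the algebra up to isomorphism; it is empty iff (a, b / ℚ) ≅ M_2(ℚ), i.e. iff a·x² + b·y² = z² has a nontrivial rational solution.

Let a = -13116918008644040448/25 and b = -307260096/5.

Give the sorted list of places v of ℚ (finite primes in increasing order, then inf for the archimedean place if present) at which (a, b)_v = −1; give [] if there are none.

(a, b) ≡ (-247, -66495) mod (ℚ^×)²; places V = {2, 3, 5, 11, 13, 19, 31, ∞}.
(a,b)_∞: sgn(-247)=−, sgn(-66495)=−, so -1.
(a,b)_13: α=3, u≡5; β=1, v≡5 (mod 13); (5|13)=-1, (5|13)=-1; sign (−1)^0·-1^1·-1^3 = +1.
(a,b)_19: α=5, u≡5; β=2, v≡9 (mod 19); (5|19)=+1, (9|19)=+1; sign (−1)^0·+1^2·+1^5 = +1.
(a,b)_11: α=2, u≡7; β=1, v≡3 (mod 11); (7|11)=-1, (3|11)=+1; sign (−1)^0·-1^1·+1^2 = -1.
(a,b)_31: α=2, u≡1; β=1, v≡9 (mod 31); (1|31)=+1, (9|31)=+1; sign (−1)^0·+1^1·+1^2 = +1.
(a,b)_3: α=4, u≡2; β=1, v≡2 (mod 3); (2|3)=-1, (2|3)=-1; sign (−1)^0·-1^1·-1^4 = -1.
(a,b)_5: α=-2, u≡2; β=-1, v≡4 (mod 5); (2|5)=-1, (4|5)=+1; sign (−1)^0·-1^-1·+1^-2 = -1.
(a,b)_2: α=8, β=6; u≡1, v≡1 (mod 8); ε(u)ε(v)=0·0, αω(v)=8·0, βω(u)=6·0; sum ≡ 0  ⇒  +1.
(-247, -66495 / ℚ) ramifies at {3, 5, 11, ∞}: a division algebra.

[3, 5, 11, inf]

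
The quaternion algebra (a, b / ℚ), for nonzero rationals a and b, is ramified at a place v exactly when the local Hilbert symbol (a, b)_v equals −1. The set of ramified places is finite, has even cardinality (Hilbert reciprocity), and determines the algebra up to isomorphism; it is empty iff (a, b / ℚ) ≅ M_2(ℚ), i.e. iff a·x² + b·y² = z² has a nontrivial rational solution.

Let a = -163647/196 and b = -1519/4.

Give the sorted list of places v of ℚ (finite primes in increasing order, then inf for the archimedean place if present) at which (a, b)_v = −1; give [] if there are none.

[3, 11, 29, inf]

(a, b) ≡ (-18183, -31) mod (ℚ^×)²; places V = {2, 3, 7, 11, 19, 29, 31, ∞}.
(a,b)_11: α=1, u≡8; β=0, v≡8 (mod 11); (8|11)=-1, (8|11)=-1; sign (−1)^0·-1^0·-1^1 = -1.
(a,b)_7: α=-2, u≡5; β=2, v≡1 (mod 7); (5|7)=-1, (1|7)=+1; sign (−1)^0·-1^2·+1^-2 = +1.
(a,b)_∞: sgn(-18183)=−, sgn(-31)=−, so -1.
(a,b)_3: α=3, u≡2; β=0, v≡2 (mod 3); (2|3)=-1, (2|3)=-1; sign (−1)^0·-1^0·-1^3 = -1.
(a,b)_29: α=1, u≡19; β=0, v≡19 (mod 29); (19|29)=-1, (19|29)=-1; sign (−1)^0·-1^0·-1^1 = -1.
(a,b)_19: α=1, u≡18; β=0, v≡5 (mod 19); (18|19)=-1, (5|19)=+1; sign (−1)^0·-1^0·+1^1 = +1.
(a,b)_2: α=-2, β=-2; u≡1, v≡1 (mod 8); ε(u)ε(v)=0·0, αω(v)=-2·0, βω(u)=-2·0; sum ≡ 0  ⇒  +1.
(a,b)_31: α=0, u≡25; β=1, v≡11 (mod 31); (25|31)=+1, (11|31)=-1; sign (−1)^0·+1^1·-1^0 = +1.
|Ram(-18183, -31)| = 4, even; anisotropic at {3, 11, 29, ∞}.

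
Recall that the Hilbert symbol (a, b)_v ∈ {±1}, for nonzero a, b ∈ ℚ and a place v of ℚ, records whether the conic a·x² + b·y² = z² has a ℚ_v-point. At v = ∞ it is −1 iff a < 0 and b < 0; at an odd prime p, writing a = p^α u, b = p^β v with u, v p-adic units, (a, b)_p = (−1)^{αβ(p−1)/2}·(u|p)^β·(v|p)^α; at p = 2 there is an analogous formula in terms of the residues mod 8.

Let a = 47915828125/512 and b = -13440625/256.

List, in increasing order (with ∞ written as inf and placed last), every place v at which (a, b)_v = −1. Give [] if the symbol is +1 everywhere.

(a, b) ≡ (11594, -21505) mod (ℚ^×)²; places V = {2, 5, 11, 17, 23, 31, ∞}.
(a,b)_31: α=1, u≡4; β=0, v≡25 (mod 31); (4|31)=+1, (25|31)=+1; sign (−1)^0·+1^0·+1^1 = +1.
(a,b)_11: α=1, u≡1; β=1, v≡9 (mod 11); (1|11)=+1, (9|11)=+1; sign (−1)^1·+1^1·+1^1 = -1.
(a,b)_17: α=1, u≡2; β=1, v≡11 (mod 17); (2|17)=+1, (11|17)=-1; sign (−1)^0·+1^1·-1^1 = -1.
(a,b)_5: α=6, u≡4; β=5, v≡4 (mod 5); (4|5)=+1, (4|5)=+1; sign (−1)^0·+1^5·+1^6 = +1.
(a,b)_23: α=2, u≡9; β=1, v≡3 (mod 23); (9|23)=+1, (3|23)=+1; sign (−1)^0·+1^1·+1^2 = +1.
(a,b)_∞: sgn(11594)=+, sgn(-21505)=−, so +1.
(a,b)_2: α=-9, β=-8; u≡5, v≡7 (mod 8); ε(u)ε(v)=0·1, αω(v)=-9·0, βω(u)=-8·1; sum ≡ 0  ⇒  +1.
Ram(11594, -21505) = {11, 17}; no ℚ_11-point on the conic.

[11, 17]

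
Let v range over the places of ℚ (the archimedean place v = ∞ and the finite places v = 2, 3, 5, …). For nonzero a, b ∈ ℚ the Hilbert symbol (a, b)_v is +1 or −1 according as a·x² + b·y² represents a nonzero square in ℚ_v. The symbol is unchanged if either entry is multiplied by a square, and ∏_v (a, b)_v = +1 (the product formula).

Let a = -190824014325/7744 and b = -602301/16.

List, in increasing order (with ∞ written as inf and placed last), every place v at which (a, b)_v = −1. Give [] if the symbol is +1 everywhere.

Mod squares: a ≡ -17157, b ≡ -602301. Check v ∈ {∞, 2, 3, 5, 7, 11, 19, 23, 29, 43}.
v=∞: -17157 < 0 and -602301 < 0  ⇒  (a,b)_∞ = -1.
v=3: a=3^1·(≡2), b=3^1·(≡2) mod 3; (2|3)=-1, (2|3)=-1; (−1)^{1·1·1}·(-1)^1·(-1)^1 = -1.
v=19: a=19^1·(≡11), b=19^0·(≡13) mod 19; (11|19)=+1, (13|19)=-1; (−1)^{1·0·9}·(+1)^0·(-1)^1 = -1.
v=7: a=7^1·(≡6), b=7^1·(≡4) mod 7; (6|7)=-1, (4|7)=+1; (−1)^{1·1·3}·(-1)^1·(+1)^1 = +1.
v=2: v_2(a)=-6, v_2(b)=-4; units ≡ 3, 3 (mod 8); ε·ε+αω+βω = 1·1+-6·1+-4·1 ≡ 1  ⇒  (a,b)_2 = -1.
v=11: a=11^-2·(≡5), b=11^0·(≡3) mod 11; (5|11)=+1, (3|11)=+1; (−1)^{-2·0·5}·(+1)^0·(+1)^-2 = +1.
v=29: a=29^2·(≡11), b=29^1·(≡16) mod 29; (11|29)=-1, (16|29)=+1; (−1)^{2·1·14}·(-1)^1·(+1)^2 = -1.
v=23: a=23^2·(≡16), b=23^1·(≡15) mod 23; (16|23)=+1, (15|23)=-1; (−1)^{2·1·11}·(+1)^1·(-1)^2 = +1.
v=5: a=5^2·(≡3), b=5^0·(≡4) mod 5; (3|5)=-1, (4|5)=+1; (−1)^{2·0·2}·(-1)^0·(+1)^2 = +1.
v=43: a=43^1·(≡35), b=43^1·(≡41) mod 43; (35|43)=+1, (41|43)=+1; (−1)^{1·1·21}·(+1)^1·(+1)^1 = -1.
(-17157, -602301 / ℚ) ramifies at {2, 3, 19, 29, 43, ∞}: a division algebra.

[2, 3, 19, 29, 43, inf]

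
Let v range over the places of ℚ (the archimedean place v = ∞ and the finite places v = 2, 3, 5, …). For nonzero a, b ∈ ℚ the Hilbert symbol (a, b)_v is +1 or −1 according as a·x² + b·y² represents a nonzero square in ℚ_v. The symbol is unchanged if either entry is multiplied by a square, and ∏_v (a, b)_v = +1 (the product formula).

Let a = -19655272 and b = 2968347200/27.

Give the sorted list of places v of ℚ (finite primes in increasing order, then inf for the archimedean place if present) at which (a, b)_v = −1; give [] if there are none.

Mod squares: a ≡ -100282, b ≡ 5565651. Check v ∈ {∞, 2, 3, 5, 7, 13, 19, 29, 37}.
v=13: a=13^1·(≡8), b=13^1·(≡8) mod 13; (8|13)=-1, (8|13)=-1; (−1)^{1·1·6}·(-1)^1·(-1)^1 = +1.
v=∞: -100282 < 0 and 5565651 > 0  ⇒  (a,b)_∞ = +1.
v=29: a=29^1·(≡20), b=29^1·(≡17) mod 29; (20|29)=+1, (17|29)=-1; (−1)^{1·1·14}·(+1)^1·(-1)^1 = -1.
v=2: v_2(a)=3, v_2(b)=6; units ≡ 3, 3 (mod 8); ε·ε+αω+βω = 1·1+3·1+6·1 ≡ 0  ⇒  (a,b)_2 = +1.
v=3: a=3^0·(≡2), b=3^-3·(≡2) mod 3; (2|3)=-1, (2|3)=-1; (−1)^{0·-3·1}·(-1)^-3·(-1)^0 = -1.
v=5: a=5^0·(≡3), b=5^2·(≡4) mod 5; (3|5)=-1, (4|5)=+1; (−1)^{0·2·2}·(-1)^2·(+1)^0 = +1.
v=7: a=7^3·(≡5), b=7^1·(≡5) mod 7; (5|7)=-1, (5|7)=-1; (−1)^{3·1·3}·(-1)^1·(-1)^3 = -1.
v=19: a=19^1·(≡5), b=19^1·(≡1) mod 19; (5|19)=+1, (1|19)=+1; (−1)^{1·1·9}·(+1)^1·(+1)^1 = -1.
v=37: a=37^0·(≡16), b=37^1·(≡2) mod 37; (16|37)=+1, (2|37)=-1; (−1)^{0·1·18}·(+1)^1·(-1)^0 = +1.
|Ram(-100282, 5565651)| = 4, even; anisotropic at {3, 7, 19, 29}.

[3, 7, 19, 29]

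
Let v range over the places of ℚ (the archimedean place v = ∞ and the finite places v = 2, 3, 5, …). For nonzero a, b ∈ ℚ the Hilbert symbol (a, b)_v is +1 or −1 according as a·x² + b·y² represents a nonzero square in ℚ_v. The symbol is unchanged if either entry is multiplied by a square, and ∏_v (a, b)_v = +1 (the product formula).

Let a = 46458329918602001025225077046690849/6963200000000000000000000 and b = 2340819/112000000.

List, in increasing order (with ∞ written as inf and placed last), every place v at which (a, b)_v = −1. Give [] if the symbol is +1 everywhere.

Mod squares: a ≡ 46750697, b ≡ 133. Check v ∈ {∞, 2, 3, 5, 7, 13, 17, 19, 23, 29, 31}.
v=31: a=31^3·(≡24), b=31^0·(≡19) mod 31; (24|31)=-1, (19|31)=+1; (−1)^{3·0·15}·(-1)^0·(+1)^3 = +1.
v=23: a=23^1·(≡15), b=23^0·(≡8) mod 23; (15|23)=-1, (8|23)=+1; (−1)^{1·0·11}·(-1)^0·(+1)^1 = +1.
v=29: a=29^1·(≡26), b=29^0·(≡3) mod 29; (26|29)=-1, (3|29)=-1; (−1)^{1·0·14}·(-1)^0·(-1)^1 = -1.
v=∞: 46750697 > 0 and 133 > 0  ⇒  (a,b)_∞ = +1.
v=5: a=5^-20·(≡2), b=5^-6·(≡3) mod 5; (2|5)=-1, (3|5)=-1; (−1)^{-20·-6·2}·(-1)^-6·(-1)^-20 = +1.
v=7: a=7^3·(≡5), b=7^-1·(≡6) mod 7; (5|7)=-1, (6|7)=-1; (−1)^{3·-1·3}·(-1)^-1·(-1)^3 = -1.
v=3: a=3^30·(≡2), b=3^6·(≡1) mod 3; (2|3)=-1, (1|3)=+1; (−1)^{30·6·1}·(-1)^6·(+1)^30 = +1.
v=2: v_2(a)=-32, v_2(b)=-10; units ≡ 1, 5 (mod 8); ε·ε+αω+βω = 0·0+-32·1+-10·0 ≡ 0  ⇒  (a,b)_2 = +1.
v=13: a=13^6·(≡11), b=13^2·(≡4) mod 13; (11|13)=-1, (4|13)=+1; (−1)^{6·2·6}·(-1)^2·(+1)^6 = +1.
v=19: a=19^3·(≡6), b=19^1·(≡11) mod 19; (6|19)=+1, (11|19)=+1; (−1)^{3·1·9}·(+1)^1·(+1)^3 = -1.
v=17: a=17^-1·(≡13), b=17^0·(≡11) mod 17; (13|17)=+1, (11|17)=-1; (−1)^{-1·0·8}·(+1)^0·(-1)^-1 = -1.
(46750697, 133 / ℚ) ramifies at {7, 17, 19, 29}: a division algebra.

[7, 17, 19, 29]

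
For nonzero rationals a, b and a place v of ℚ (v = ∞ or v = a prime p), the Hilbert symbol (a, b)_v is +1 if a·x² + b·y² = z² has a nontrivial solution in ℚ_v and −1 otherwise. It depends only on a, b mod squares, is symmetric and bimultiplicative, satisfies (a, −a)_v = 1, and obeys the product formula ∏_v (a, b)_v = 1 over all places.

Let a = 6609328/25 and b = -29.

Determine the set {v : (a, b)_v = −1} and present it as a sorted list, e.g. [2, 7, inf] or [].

(a, b) ≡ (187, -29) mod (ℚ^×)²; places V = {2, 5, 11, 17, 29, 47, ∞}.
(a,b)_47: α=2, u≡5; β=0, v≡18 (mod 47); (5|47)=-1, (18|47)=+1; sign (−1)^0·-1^0·+1^2 = +1.
(a,b)_11: α=1, u≡2; β=0, v≡4 (mod 11); (2|11)=-1, (4|11)=+1; sign (−1)^0·-1^0·+1^1 = +1.
(a,b)_∞: sgn(187)=+, sgn(-29)=−, so +1.
(a,b)_2: α=4, β=0; u≡3, v≡3 (mod 8); ε(u)ε(v)=1·1, αω(v)=4·1, βω(u)=0·1; sum ≡ 1  ⇒  -1.
(a,b)_5: α=-2, u≡3; β=0, v≡1 (mod 5); (3|5)=-1, (1|5)=+1; sign (−1)^0·-1^0·+1^-2 = +1.
(a,b)_17: α=1, u≡12; β=0, v≡5 (mod 17); (12|17)=-1, (5|17)=-1; sign (−1)^0·-1^0·-1^1 = -1.
(a,b)_29: α=0, u≡1; β=1, v≡28 (mod 29); (1|29)=+1, (28|29)=+1; sign (−1)^0·+1^1·+1^0 = +1.
|Ram(187, -29)| = 2, even; anisotropic at {2, 17}.

[2, 17]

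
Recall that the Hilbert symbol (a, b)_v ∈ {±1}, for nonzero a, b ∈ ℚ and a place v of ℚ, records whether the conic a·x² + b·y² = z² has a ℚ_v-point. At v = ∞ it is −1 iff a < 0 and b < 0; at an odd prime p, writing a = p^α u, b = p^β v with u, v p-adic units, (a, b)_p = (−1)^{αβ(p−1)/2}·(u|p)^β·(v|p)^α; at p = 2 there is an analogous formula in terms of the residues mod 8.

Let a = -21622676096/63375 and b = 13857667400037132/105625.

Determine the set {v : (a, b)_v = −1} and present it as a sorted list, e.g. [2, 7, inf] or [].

[2, 5, 7, 19]

(a, b) ≡ (-3990, 3) mod (ℚ^×)²; places V = {2, 3, 5, 7, 13, 19, 23, ∞}.
(a,b)_3: α=-1, u≡2; β=3, v≡1 (mod 3); (2|3)=-1, (1|3)=+1; sign (−1)^1·-1^3·+1^-1 = +1.
(a,b)_7: α=5, u≡4; β=4, v≡6 (mod 7); (4|7)=+1, (6|7)=-1; sign (−1)^0·+1^4·-1^5 = -1.
(a,b)_5: α=-3, u≡2; β=-4, v≡3 (mod 5); (2|5)=-1, (3|5)=-1; sign (−1)^0·-1^-4·-1^-3 = -1.
(a,b)_13: α=-2, u≡4; β=-2, v≡9 (mod 13); (4|13)=+1, (9|13)=+1; sign (−1)^0·+1^-2·+1^-2 = +1.
(a,b)_∞: sgn(-3990)=−, sgn(3)=+, so +1.
(a,b)_19: α=1, u≡12; β=2, v≡8 (mod 19); (12|19)=-1, (8|19)=-1; sign (−1)^0·-1^2·-1^1 = -1.
(a,b)_2: α=7, β=2; u≡5, v≡3 (mod 8); ε(u)ε(v)=0·1, αω(v)=7·1, βω(u)=2·1; sum ≡ 1  ⇒  -1.
(a,b)_23: α=2, u≡1; β=6, v≡3 (mod 23); (1|23)=+1, (3|23)=+1; sign (−1)^0·+1^6·+1^2 = +1.
|Ram(-3990, 3)| = 4, even; anisotropic at {2, 5, 7, 19}.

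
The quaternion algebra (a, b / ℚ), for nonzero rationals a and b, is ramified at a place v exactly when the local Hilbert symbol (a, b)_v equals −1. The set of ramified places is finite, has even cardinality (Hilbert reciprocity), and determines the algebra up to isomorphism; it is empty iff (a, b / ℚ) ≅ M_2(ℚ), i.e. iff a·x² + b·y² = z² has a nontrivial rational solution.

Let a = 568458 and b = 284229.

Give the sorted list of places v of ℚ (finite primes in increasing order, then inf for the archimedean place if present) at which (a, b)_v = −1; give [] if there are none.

Mod squares: a ≡ 58, b ≡ 29. Check v ∈ {∞, 2, 3, 11, 29}.
v=29: a=29^1·(≡27), b=29^1·(≡28) mod 29; (27|29)=-1, (28|29)=+1; (−1)^{1·1·14}·(-1)^1·(+1)^1 = -1.
v=11: a=11^2·(≡1), b=11^2·(≡6) mod 11; (1|11)=+1, (6|11)=-1; (−1)^{2·2·5}·(+1)^2·(-1)^2 = +1.
v=2: v_2(a)=1, v_2(b)=0; units ≡ 5, 5 (mod 8); ε·ε+αω+βω = 0·0+1·1+0·1 ≡ 1  ⇒  (a,b)_2 = -1.
v=3: a=3^4·(≡1), b=3^4·(≡2) mod 3; (1|3)=+1, (2|3)=-1; (−1)^{4·4·1}·(+1)^4·(-1)^4 = +1.
v=∞: 58 > 0 and 29 > 0  ⇒  (a,b)_∞ = +1.
(58, 29 / ℚ) ramifies at {2, 29}: a division algebra.

[2, 29]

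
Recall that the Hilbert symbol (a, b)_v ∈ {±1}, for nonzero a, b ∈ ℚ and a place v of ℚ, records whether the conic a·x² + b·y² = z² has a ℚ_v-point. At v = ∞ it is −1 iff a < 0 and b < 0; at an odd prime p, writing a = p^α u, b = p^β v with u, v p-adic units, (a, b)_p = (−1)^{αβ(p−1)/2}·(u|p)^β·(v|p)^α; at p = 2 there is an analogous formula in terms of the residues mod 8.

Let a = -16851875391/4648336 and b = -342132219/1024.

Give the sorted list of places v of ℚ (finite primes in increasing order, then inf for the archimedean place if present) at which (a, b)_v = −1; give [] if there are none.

(a, b) ≡ (-39, -11) mod (ℚ^×)²; places V = {2, 3, 7, 11, 13, 41, ∞}.
(a,b)_7: α=-4, u≡5; β=0, v≡6 (mod 7); (5|7)=-1, (6|7)=-1; sign (−1)^0·-1^0·-1^-4 = +1.
(a,b)_2: α=-4, β=-10; u≡1, v≡5 (mod 8); ε(u)ε(v)=0·0, αω(v)=-4·1, βω(u)=-10·0; sum ≡ 0  ⇒  +1.
(a,b)_∞: sgn(-39)=−, sgn(-11)=−, so -1.
(a,b)_11: α=-2, u≡3; β=3, v≡10 (mod 11); (3|11)=+1, (10|11)=-1; sign (−1)^0·+1^3·-1^-2 = +1.
(a,b)_13: α=5, u≡12; β=4, v≡2 (mod 13); (12|13)=+1, (2|13)=-1; sign (−1)^0·+1^4·-1^5 = -1.
(a,b)_3: α=3, u≡2; β=2, v≡1 (mod 3); (2|3)=-1, (1|3)=+1; sign (−1)^0·-1^2·+1^3 = +1.
(a,b)_41: α=2, u≡20; β=0, v≡11 (mod 41); (20|41)=+1, (11|41)=-1; sign (−1)^0·+1^0·-1^2 = +1.
Ram(-39, -11) = {13, ∞}; no ℚ_13-point on the conic.

[13, inf]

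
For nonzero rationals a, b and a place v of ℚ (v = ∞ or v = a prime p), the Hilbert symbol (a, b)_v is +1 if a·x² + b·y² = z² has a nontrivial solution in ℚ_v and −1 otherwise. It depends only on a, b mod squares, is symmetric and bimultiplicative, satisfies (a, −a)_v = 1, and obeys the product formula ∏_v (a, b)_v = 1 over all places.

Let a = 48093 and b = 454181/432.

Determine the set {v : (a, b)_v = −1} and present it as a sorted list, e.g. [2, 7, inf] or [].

Mod squares: a ≡ 48093, b ≡ 27807. Check v ∈ {∞, 2, 3, 7, 13, 17, 23, 31, 41}.
v=7: a=7^0·(≡3), b=7^2·(≡3) mod 7; (3|7)=-1, (3|7)=-1; (−1)^{0·2·3}·(-1)^2·(-1)^0 = +1.
v=17: a=17^1·(≡7), b=17^0·(≡11) mod 17; (7|17)=-1, (11|17)=-1; (−1)^{1·0·8}·(-1)^0·(-1)^1 = -1.
v=41: a=41^1·(≡25), b=41^0·(≡16) mod 41; (25|41)=+1, (16|41)=+1; (−1)^{1·0·20}·(+1)^0·(+1)^1 = +1.
v=3: a=3^1·(≡2), b=3^-3·(≡2) mod 3; (2|3)=-1, (2|3)=-1; (−1)^{1·-3·1}·(-1)^-3·(-1)^1 = -1.
v=31: a=31^0·(≡12), b=31^1·(≡6) mod 31; (12|31)=-1, (6|31)=-1; (−1)^{0·1·15}·(-1)^1·(-1)^0 = -1.
v=23: a=23^1·(≡21), b=23^1·(≡2) mod 23; (21|23)=-1, (2|23)=+1; (−1)^{1·1·11}·(-1)^1·(+1)^1 = +1.
v=2: v_2(a)=0, v_2(b)=-4; units ≡ 5, 7 (mod 8); ε·ε+αω+βω = 0·1+0·0+-4·1 ≡ 0  ⇒  (a,b)_2 = +1.
v=13: a=13^0·(≡6), b=13^1·(≡2) mod 13; (6|13)=-1, (2|13)=-1; (−1)^{0·1·6}·(-1)^1·(-1)^0 = -1.
v=∞: 48093 > 0 and 27807 > 0  ⇒  (a,b)_∞ = +1.
|Ram(48093, 27807)| = 4, even; anisotropic at {3, 13, 17, 31}.

[3, 13, 17, 31]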